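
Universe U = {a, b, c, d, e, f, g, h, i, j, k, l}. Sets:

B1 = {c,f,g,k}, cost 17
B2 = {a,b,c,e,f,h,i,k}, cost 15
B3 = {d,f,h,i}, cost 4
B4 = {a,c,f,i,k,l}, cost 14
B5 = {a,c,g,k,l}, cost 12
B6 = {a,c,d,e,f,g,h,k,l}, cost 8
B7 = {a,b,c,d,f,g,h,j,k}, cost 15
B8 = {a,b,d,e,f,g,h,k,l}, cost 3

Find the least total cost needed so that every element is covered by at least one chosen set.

B3, B7, B8 cover every element at cost 4 + 15 + 3 = 22.
Any cover uses at least 3 sets; among all covering selections none totals below 22.

22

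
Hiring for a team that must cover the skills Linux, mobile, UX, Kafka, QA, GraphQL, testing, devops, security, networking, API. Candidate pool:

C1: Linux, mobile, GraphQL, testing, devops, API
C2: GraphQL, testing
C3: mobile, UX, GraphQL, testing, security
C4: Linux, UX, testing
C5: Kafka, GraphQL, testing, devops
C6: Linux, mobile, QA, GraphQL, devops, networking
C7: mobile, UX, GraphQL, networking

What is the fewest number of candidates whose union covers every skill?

4

C1, C3, C5, C6 together cover {Linux, mobile, UX, Kafka, QA, GraphQL, testing, devops, security, networking, API} — every skill.
No 3 of the 7 candidates cover everything (all 35 triples fall short), so 4 is minimum.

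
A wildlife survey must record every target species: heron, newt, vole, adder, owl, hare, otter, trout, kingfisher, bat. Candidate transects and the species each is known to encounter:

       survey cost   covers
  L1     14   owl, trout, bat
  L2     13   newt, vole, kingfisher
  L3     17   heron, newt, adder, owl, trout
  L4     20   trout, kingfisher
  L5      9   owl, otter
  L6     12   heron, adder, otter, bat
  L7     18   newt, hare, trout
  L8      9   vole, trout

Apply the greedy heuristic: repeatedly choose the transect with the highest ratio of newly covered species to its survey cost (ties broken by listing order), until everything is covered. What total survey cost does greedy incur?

Pick 1: L6 adds 4 new (heron, adder, otter, bat) at survey cost 12 (ratio 4/12).
Pick 2: L2 adds 3 new (newt, vole, kingfisher) at survey cost 13 (ratio 3/13).
Pick 3: L1 adds 2 new (owl, trout) at survey cost 14 (ratio 2/14).
Pick 4: L7 adds 1 new (hare) at survey cost 18 (ratio 1/18).
Greedy total survey cost: 12 + 13 + 14 + 18 = 57. (The true optimum is 52, so greedy overshoots here.)

57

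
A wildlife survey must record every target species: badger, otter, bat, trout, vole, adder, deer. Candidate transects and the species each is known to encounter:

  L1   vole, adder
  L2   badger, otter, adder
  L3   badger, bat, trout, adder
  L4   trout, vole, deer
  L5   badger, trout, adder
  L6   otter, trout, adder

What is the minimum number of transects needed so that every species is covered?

L2, L3, L4 together cover {badger, otter, bat, trout, vole, adder, deer} — every species.
No 2 of the 6 transects cover everything (all 15 pairs fall short), so 3 is minimum.

3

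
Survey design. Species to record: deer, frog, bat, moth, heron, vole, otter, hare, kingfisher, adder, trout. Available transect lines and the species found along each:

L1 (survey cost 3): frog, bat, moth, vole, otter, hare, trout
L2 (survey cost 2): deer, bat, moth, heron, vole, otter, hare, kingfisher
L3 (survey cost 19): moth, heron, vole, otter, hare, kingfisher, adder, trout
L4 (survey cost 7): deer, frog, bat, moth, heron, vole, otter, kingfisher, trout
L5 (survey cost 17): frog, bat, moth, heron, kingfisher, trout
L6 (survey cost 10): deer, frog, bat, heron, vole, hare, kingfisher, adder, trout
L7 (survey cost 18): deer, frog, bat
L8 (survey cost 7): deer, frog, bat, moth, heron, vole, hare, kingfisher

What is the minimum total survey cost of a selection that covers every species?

L2, L6 cover every species at survey cost 2 + 10 = 12.
Any cover uses at least 2 transects; among all covering selections none totals below 12.
Greedy by coverage-per-survey cost would pick L2, L1, L6 for 15 — worse than the optimum 12.

12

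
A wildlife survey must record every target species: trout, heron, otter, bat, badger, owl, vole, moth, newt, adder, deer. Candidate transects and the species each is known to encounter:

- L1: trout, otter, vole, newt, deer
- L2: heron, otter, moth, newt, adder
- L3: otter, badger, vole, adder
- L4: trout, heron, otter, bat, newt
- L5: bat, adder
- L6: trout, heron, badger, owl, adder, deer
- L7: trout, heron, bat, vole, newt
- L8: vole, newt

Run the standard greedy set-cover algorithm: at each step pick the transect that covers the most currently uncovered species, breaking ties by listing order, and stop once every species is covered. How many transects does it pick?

4

Pick 1: L6 covers 6 new species (trout, heron, badger, owl, adder, deer).
Pick 2: L1 covers 3 new species (otter, vole, newt).
Pick 3: L2 covers 1 new species (moth).
Pick 4: L4 covers 1 new species (bat).
Greedy uses 4 transects. (The true minimum is 3.)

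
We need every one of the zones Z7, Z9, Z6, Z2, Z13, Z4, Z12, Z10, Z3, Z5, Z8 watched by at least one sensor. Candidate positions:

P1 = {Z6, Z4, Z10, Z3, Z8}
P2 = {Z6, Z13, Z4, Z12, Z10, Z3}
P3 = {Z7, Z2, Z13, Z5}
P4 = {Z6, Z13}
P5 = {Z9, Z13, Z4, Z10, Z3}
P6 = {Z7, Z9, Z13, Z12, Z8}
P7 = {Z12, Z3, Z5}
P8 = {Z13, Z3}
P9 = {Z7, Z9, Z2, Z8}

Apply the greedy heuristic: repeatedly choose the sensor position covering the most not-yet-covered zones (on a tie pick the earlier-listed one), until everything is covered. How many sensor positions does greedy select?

3

Pick 1: P2 covers 6 new zones (Z6, Z13, Z4, Z12, Z10, Z3).
Pick 2: P9 covers 4 new zones (Z7, Z9, Z2, Z8).
Pick 3: P3 covers 1 new zones (Z5).
Greedy uses 3 sensor positions.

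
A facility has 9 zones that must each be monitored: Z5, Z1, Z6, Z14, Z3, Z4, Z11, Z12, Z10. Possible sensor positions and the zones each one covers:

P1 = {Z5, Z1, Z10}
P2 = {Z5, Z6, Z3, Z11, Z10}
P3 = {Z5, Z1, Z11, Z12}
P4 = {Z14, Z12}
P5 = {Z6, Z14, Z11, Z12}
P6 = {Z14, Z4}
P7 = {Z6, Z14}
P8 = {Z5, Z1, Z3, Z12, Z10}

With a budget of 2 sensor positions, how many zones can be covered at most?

8

Choosing P5, P8 covers {Z5, Z1, Z6, Z14, Z3, Z11, Z12, Z10} — 8 zones.
No choice of 2 sensor positions does better; here Z4 is left uncovered.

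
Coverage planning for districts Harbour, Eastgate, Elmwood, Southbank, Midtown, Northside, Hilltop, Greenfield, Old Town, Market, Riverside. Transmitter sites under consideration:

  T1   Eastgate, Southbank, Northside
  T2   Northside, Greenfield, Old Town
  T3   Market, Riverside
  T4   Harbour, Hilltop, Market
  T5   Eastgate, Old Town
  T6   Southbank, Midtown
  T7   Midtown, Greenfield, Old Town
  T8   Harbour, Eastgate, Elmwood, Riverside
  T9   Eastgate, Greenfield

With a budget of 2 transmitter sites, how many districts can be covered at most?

7

Choosing T2, T8 covers {Harbour, Eastgate, Elmwood, Northside, Greenfield, Old Town, Riverside} — 7 districts.
No choice of 2 transmitter sites does better; here Southbank, Midtown, Hilltop, Market are left uncovered.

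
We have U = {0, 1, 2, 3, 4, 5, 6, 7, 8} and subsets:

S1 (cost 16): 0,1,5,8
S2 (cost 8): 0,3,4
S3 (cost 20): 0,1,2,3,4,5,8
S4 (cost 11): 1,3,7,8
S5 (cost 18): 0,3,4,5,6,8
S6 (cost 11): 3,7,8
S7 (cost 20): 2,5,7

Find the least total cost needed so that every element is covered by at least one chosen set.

S3, S4, S5 cover every element at cost 20 + 11 + 18 = 49.
Any cover uses at least 3 sets; among all covering selections none totals below 49.
Greedy by coverage-per-cost would pick S2, S4, S5, S3 for 57 — worse than the optimum 49.

49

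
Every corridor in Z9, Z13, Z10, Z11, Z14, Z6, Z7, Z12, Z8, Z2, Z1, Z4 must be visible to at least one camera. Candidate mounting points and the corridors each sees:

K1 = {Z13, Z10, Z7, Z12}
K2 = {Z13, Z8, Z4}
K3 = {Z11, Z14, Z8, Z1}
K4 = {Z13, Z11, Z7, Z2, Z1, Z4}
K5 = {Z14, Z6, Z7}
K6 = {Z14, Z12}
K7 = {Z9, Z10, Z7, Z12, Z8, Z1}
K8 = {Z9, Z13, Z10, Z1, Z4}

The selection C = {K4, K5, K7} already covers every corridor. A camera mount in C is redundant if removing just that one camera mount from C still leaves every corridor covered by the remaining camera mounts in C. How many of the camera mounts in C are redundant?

Drop K4: Z13, Z11, Z2, Z4 uncovered — not redundant.
Drop K5: Z14, Z6 uncovered — not redundant.
Drop K7: Z9, Z10, Z12, Z8 uncovered — not redundant.
None of the camera mounts in C is redundant.

0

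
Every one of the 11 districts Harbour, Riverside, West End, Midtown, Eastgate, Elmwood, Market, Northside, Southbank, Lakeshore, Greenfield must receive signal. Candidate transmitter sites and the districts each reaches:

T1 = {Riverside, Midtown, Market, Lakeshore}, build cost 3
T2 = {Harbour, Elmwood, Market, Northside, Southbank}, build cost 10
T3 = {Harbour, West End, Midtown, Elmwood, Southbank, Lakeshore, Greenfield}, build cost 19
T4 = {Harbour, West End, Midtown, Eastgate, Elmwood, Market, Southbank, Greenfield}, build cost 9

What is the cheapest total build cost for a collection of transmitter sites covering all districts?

22

T1, T2, T4 cover every district at build cost 3 + 10 + 9 = 22.
Any cover uses at least 3 transmitter sites; among all covering selections none totals below 22.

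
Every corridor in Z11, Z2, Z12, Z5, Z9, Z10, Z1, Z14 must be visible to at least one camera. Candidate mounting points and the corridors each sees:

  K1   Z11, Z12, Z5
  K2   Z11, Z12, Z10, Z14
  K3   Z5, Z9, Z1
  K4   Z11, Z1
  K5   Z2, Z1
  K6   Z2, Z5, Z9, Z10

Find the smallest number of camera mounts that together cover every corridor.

3

K2, K3, K5 together cover {Z11, Z2, Z12, Z5, Z9, Z10, Z1, Z14} — every corridor.
No 2 of the 6 camera mounts cover everything (all 15 pairs fall short), so 3 is minimum.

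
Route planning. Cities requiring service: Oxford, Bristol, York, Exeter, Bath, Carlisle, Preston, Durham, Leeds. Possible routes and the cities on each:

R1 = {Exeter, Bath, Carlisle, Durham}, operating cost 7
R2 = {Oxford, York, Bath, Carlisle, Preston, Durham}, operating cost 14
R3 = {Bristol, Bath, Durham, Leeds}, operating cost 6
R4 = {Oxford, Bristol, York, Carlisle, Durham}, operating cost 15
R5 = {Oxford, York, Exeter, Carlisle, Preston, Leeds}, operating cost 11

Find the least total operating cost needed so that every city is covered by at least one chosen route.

R3, R5 cover every city at operating cost 6 + 11 = 17.
Any cover uses at least 2 routes; among all covering selections none totals below 17.

17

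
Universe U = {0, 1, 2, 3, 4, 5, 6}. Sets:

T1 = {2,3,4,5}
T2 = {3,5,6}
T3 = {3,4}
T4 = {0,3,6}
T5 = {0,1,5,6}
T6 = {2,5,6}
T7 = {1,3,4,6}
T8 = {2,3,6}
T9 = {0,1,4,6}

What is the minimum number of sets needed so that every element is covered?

T1, T5 together cover {0, 1, 2, 3, 4, 5, 6} — every element.
No single set contains all 7 elements, so 2 is optimal.

2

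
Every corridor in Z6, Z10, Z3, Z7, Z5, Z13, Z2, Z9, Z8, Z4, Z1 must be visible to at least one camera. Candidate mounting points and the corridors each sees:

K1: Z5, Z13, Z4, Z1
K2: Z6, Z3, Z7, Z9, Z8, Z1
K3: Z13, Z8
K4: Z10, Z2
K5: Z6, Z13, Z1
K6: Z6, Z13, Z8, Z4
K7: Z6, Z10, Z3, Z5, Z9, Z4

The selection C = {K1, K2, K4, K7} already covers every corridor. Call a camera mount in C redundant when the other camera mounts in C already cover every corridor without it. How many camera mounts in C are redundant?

Drop K1: Z13 uncovered — not redundant.
Drop K2: Z7, Z8 uncovered — not redundant.
Drop K4: Z2 uncovered — not redundant.
Drop K7: the rest still cover every corridor — redundant.
1 redundant: K7.

1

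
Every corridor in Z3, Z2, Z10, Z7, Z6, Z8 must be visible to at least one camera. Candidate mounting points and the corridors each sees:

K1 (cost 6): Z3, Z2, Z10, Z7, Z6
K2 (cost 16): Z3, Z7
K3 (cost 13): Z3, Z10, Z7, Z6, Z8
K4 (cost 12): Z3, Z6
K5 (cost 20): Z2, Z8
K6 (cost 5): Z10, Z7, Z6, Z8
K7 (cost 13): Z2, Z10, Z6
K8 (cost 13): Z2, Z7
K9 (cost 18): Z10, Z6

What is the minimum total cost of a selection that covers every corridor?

K1, K6 cover every corridor at cost 6 + 5 = 11.
Any cover uses at least 2 camera mounts; among all covering selections none totals below 11.

11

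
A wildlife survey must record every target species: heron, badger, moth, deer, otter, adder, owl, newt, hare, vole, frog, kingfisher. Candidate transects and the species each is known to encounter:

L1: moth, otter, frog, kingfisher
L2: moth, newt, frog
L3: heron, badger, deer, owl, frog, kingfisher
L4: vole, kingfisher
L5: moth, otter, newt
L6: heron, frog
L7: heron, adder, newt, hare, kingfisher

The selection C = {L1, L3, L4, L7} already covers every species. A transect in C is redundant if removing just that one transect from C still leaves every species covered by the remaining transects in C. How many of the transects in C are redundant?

Drop L1: moth, otter uncovered — not redundant.
Drop L3: badger, deer, owl uncovered — not redundant.
Drop L4: vole uncovered — not redundant.
Drop L7: adder, newt, hare uncovered — not redundant.
None of the transects in C is redundant.

0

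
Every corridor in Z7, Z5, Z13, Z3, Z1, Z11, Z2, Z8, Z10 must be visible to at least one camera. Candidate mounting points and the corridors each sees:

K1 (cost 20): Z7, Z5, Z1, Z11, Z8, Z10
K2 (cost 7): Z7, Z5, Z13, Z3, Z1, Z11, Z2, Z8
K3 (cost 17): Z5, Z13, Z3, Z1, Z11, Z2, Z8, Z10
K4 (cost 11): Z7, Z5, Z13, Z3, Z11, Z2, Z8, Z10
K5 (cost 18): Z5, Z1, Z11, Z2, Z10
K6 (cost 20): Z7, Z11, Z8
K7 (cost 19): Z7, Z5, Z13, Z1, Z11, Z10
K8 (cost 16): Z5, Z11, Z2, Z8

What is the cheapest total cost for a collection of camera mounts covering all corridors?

K2, K4 cover every corridor at cost 7 + 11 = 18.
Any cover uses at least 2 camera mounts; among all covering selections none totals below 18.

18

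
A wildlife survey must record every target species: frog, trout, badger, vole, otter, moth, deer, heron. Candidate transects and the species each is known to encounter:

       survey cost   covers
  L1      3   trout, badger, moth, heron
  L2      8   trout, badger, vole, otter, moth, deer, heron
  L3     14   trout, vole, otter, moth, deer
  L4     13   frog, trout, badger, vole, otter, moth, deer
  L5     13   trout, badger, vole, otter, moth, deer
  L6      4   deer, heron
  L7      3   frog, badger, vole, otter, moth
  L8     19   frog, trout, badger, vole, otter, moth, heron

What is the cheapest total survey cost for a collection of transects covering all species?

10

L1, L6, L7 cover every species at survey cost 3 + 4 + 3 = 10.
Any cover uses at least 2 transects; among all covering selections none totals below 10.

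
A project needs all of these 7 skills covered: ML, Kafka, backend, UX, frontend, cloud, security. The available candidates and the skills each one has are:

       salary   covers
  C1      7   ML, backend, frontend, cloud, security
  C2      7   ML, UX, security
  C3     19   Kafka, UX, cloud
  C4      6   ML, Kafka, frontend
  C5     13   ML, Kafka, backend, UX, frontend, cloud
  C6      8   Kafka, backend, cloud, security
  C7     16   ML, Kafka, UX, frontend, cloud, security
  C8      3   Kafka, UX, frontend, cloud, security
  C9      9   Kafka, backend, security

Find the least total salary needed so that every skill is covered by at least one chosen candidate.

10

C1, C8 cover every skill at salary 7 + 3 = 10.
Any cover uses at least 2 candidates; among all covering selections none totals below 10.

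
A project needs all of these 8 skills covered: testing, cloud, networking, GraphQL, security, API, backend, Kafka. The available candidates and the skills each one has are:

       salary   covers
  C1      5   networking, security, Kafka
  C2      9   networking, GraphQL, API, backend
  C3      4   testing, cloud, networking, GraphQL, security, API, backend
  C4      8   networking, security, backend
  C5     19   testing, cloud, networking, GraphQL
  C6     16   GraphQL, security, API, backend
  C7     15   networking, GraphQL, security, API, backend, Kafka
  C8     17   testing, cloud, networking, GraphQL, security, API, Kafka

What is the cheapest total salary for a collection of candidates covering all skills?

9

C1, C3 cover every skill at salary 5 + 4 = 9.
Any cover uses at least 2 candidates; among all covering selections none totals below 9.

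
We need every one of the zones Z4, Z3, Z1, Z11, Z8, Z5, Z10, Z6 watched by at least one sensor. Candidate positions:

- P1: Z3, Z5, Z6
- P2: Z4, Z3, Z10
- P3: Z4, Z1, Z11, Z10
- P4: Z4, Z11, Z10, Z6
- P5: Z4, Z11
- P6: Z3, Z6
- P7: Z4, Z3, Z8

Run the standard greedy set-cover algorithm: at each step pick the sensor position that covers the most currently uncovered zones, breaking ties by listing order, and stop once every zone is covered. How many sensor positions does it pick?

3

Pick 1: P3 covers 4 new zones (Z4, Z1, Z11, Z10).
Pick 2: P1 covers 3 new zones (Z3, Z5, Z6).
Pick 3: P7 covers 1 new zones (Z8).
Greedy uses 3 sensor positions.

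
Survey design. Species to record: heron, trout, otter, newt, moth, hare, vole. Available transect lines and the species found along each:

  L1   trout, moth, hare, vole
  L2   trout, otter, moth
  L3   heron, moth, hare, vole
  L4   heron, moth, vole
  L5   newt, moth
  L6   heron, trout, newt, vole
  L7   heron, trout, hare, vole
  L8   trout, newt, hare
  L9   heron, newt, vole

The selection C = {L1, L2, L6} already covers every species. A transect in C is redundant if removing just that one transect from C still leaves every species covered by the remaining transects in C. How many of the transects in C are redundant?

Drop L1: hare uncovered — not redundant.
Drop L2: otter uncovered — not redundant.
Drop L6: heron, newt uncovered — not redundant.
None of the transects in C is redundant.

0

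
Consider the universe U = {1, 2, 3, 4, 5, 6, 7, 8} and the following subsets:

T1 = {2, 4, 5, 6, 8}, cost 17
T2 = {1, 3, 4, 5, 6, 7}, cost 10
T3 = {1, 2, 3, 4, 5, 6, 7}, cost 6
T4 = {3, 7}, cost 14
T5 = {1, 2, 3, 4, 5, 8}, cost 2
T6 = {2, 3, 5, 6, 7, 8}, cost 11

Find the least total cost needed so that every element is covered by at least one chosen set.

T3, T5 cover every element at cost 6 + 2 = 8.
Any cover uses at least 2 sets; among all covering selections none totals below 8.

8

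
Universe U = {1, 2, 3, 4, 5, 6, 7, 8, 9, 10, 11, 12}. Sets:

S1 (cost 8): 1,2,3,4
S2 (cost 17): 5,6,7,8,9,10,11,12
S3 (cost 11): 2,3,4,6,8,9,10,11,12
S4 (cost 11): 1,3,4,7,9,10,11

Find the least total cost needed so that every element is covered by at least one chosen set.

S1, S2 cover every element at cost 8 + 17 = 25.
Any cover uses at least 2 sets; among all covering selections none totals below 25.
Greedy by coverage-per-cost would pick S3, S4, S2 for 39 — worse than the optimum 25.

25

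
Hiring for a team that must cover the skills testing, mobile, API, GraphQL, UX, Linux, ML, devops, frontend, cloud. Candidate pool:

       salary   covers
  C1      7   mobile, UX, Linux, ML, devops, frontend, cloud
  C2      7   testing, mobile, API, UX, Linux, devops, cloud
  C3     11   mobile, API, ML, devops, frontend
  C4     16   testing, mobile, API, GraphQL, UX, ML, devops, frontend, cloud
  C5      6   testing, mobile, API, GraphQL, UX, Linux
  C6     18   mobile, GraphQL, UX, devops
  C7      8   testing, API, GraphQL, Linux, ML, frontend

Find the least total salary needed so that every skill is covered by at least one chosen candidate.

13

C1, C5 cover every skill at salary 7 + 6 = 13.
Any cover uses at least 2 candidates; among all covering selections none totals below 13.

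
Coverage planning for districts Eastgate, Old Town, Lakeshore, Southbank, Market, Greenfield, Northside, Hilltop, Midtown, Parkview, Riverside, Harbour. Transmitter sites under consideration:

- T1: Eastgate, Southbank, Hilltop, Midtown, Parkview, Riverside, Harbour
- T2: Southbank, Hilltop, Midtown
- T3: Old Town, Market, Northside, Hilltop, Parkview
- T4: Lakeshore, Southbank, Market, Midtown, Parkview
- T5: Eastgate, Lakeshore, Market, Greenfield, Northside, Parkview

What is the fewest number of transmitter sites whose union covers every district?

T1, T3, T5 together cover {Eastgate, Old Town, Lakeshore, Southbank, Market, Greenfield, Northside, Hilltop, Midtown, Parkview, Riverside, Harbour} — every district.
No 2 of the 5 transmitter sites cover everything (all 10 pairs fall short), so 3 is minimum.

3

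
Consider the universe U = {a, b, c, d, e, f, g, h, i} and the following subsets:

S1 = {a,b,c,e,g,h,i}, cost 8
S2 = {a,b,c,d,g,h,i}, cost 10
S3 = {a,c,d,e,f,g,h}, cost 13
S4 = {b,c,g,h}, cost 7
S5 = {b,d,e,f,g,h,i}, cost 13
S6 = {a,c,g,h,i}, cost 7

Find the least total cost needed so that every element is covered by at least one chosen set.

S5, S6 cover every element at cost 13 + 7 = 20.
Any cover uses at least 2 sets; among all covering selections none totals below 20.

20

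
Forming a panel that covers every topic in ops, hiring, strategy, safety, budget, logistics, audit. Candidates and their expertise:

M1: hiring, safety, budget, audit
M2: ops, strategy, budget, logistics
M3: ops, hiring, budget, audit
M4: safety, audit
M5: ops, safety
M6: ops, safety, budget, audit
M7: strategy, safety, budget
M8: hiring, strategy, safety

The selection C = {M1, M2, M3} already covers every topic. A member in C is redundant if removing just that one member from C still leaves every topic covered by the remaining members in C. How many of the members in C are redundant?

1

Drop M1: safety uncovered — not redundant.
Drop M2: strategy, logistics uncovered — not redundant.
Drop M3: the rest still cover every topic — redundant.
1 redundant: M3.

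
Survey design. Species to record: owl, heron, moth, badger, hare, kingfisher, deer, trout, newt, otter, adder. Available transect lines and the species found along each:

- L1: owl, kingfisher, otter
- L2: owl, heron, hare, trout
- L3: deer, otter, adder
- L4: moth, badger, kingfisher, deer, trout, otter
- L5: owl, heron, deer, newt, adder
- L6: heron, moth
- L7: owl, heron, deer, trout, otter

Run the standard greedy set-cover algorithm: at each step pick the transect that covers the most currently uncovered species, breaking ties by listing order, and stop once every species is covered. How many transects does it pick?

Pick 1: L4 covers 6 new species (moth, badger, kingfisher, deer, trout, otter).
Pick 2: L5 covers 4 new species (owl, heron, newt, adder).
Pick 3: L2 covers 1 new species (hare).
Greedy uses 3 transects.

3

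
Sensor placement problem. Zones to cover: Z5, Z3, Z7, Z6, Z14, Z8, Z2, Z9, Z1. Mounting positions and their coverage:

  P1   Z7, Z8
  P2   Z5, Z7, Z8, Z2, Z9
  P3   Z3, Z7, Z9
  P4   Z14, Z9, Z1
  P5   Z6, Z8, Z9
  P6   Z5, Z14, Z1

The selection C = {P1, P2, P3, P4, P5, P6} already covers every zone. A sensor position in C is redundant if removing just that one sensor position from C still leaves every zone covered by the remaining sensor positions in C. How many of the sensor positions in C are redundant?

3

Drop P1: the rest still cover every zone — redundant.
Drop P2: Z2 uncovered — not redundant.
Drop P3: Z3 uncovered — not redundant.
Drop P4: the rest still cover every zone — redundant.
Drop P5: Z6 uncovered — not redundant.
Drop P6: the rest still cover every zone — redundant.
3 redundant: P1, P4, P6.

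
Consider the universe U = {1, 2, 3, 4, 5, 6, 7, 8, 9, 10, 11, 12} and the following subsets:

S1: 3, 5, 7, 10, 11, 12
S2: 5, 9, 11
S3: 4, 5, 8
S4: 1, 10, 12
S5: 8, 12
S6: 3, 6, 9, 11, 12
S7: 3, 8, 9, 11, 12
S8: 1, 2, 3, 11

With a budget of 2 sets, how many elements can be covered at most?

8

Choosing S1, S3 covers {3, 4, 5, 7, 8, 10, 11, 12} — 8 elements.
No choice of 2 sets does better; here 1, 2, 6, 9 are left uncovered.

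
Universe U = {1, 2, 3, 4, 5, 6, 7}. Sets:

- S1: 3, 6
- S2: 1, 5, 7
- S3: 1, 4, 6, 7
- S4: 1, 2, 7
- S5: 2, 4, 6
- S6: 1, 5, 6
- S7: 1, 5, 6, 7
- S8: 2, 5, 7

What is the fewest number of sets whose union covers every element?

S1, S2, S5 together cover {1, 2, 3, 4, 5, 6, 7} — every element.
No 2 of the 8 sets cover everything (all 28 pairs fall short), so 3 is minimum.

3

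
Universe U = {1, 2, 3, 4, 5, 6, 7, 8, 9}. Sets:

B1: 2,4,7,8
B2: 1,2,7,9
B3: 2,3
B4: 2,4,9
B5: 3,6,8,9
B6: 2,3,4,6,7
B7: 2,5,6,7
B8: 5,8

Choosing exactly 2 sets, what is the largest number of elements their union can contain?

7

Choosing B1, B5 covers {2, 3, 4, 6, 7, 8, 9} — 7 elements.
No choice of 2 sets does better; here 1, 5 are left uncovered.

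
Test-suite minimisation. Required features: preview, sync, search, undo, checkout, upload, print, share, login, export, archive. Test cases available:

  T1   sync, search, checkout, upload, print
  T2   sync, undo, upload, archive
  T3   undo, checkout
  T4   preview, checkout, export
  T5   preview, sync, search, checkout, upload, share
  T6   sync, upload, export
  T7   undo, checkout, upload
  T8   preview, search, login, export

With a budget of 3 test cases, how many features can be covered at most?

10

Choosing T1, T2, T8 covers {preview, sync, search, undo, checkout, upload, print, login, export, archive} — 10 features.
No choice of 3 test cases does better; here share is left uncovered.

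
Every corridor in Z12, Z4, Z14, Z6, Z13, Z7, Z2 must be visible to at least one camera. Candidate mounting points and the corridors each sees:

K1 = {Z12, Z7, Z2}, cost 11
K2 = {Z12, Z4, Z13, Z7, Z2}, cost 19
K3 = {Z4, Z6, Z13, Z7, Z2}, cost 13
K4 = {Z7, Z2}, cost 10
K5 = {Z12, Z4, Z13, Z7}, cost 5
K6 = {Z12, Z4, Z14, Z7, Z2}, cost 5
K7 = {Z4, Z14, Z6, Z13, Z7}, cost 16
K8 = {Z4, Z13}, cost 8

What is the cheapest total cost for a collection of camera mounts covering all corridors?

18

K3, K6 cover every corridor at cost 13 + 5 = 18.
Any cover uses at least 2 camera mounts; among all covering selections none totals below 18.
Greedy by coverage-per-cost would pick K6, K5, K3 for 23 — worse than the optimum 18.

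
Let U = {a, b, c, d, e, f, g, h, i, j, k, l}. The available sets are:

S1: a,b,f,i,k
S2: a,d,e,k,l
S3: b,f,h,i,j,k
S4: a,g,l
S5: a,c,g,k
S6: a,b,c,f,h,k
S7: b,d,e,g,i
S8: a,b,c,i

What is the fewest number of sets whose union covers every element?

3

S2, S3, S5 together cover {a, b, c, d, e, f, g, h, i, j, k, l} — every element.
No 2 of the 8 sets cover everything (all 28 pairs fall short), so 3 is minimum.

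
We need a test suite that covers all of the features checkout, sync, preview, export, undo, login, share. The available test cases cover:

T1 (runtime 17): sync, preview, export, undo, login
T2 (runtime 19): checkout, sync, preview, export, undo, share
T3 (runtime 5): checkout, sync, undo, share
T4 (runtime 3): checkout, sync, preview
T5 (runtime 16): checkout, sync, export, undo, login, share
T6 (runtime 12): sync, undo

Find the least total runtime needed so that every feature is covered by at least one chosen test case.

T4, T5 cover every feature at runtime 3 + 16 = 19.
Any cover uses at least 2 test cases; among all covering selections none totals below 19.

19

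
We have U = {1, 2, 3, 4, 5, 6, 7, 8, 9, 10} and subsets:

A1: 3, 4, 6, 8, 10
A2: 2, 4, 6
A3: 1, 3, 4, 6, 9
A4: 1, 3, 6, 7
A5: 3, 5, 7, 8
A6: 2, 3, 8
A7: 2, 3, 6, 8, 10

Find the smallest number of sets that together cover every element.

A3, A5, A7 together cover {1, 2, 3, 4, 5, 6, 7, 8, 9, 10} — every element.
No 2 of the 7 sets cover everything (all 21 pairs fall short), so 3 is minimum.

3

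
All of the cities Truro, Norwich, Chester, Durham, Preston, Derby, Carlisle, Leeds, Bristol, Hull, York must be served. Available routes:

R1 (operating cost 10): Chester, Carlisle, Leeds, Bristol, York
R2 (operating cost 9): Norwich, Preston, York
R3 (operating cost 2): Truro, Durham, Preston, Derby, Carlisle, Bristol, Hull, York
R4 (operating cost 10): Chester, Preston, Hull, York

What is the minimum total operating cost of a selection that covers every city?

R1, R2, R3 cover every city at operating cost 10 + 9 + 2 = 21.
Any cover uses at least 3 routes; among all covering selections none totals below 21.

21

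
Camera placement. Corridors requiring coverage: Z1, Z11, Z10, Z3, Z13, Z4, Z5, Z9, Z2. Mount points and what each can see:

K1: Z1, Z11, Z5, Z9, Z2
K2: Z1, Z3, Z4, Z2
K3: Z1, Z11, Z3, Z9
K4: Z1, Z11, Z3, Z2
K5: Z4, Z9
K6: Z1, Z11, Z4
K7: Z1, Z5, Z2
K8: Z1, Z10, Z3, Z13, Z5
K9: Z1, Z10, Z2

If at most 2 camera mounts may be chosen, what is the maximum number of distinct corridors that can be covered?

8

Choosing K1, K8 covers {Z1, Z11, Z10, Z3, Z13, Z5, Z9, Z2} — 8 corridors.
No choice of 2 camera mounts does better; here Z4 is left uncovered.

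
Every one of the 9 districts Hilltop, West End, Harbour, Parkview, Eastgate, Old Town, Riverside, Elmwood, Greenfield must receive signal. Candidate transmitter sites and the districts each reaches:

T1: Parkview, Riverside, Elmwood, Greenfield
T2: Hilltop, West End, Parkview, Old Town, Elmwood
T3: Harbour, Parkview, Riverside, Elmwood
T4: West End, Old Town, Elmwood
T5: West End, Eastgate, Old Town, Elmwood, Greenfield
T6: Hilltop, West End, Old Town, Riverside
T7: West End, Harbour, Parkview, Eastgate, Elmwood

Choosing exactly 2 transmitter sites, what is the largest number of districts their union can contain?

8

Choosing T3, T5 covers {West End, Harbour, Parkview, Eastgate, Old Town, Riverside, Elmwood, Greenfield} — 8 districts.
No choice of 2 transmitter sites does better; here Hilltop is left uncovered.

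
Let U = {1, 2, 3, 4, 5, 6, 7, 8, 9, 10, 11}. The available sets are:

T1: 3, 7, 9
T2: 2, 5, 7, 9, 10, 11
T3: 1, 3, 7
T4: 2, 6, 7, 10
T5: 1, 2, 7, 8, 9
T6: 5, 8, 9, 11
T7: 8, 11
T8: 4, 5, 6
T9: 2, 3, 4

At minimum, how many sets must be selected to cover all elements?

T1, T2, T5, T8 together cover {1, 2, 3, 4, 5, 6, 7, 8, 9, 10, 11} — every element.
No 3 of the 9 sets cover everything (all 84 triples fall short), so 4 is minimum.

4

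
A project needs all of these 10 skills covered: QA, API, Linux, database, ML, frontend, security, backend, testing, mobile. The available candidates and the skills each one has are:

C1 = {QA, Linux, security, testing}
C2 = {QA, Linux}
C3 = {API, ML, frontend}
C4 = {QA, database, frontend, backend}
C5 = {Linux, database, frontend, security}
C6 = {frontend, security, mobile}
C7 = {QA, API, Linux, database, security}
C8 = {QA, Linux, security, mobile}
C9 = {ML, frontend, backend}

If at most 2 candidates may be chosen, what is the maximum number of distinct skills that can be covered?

8

Choosing C7, C9 covers {QA, API, Linux, database, ML, frontend, security, backend} — 8 skills.
No choice of 2 candidates does better; here testing, mobile are left uncovered.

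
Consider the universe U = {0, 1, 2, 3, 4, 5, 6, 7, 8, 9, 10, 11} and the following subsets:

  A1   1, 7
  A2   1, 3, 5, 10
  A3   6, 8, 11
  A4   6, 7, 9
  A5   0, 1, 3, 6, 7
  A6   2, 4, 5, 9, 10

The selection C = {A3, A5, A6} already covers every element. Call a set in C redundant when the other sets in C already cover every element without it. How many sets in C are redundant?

Drop A3: 8, 11 uncovered — not redundant.
Drop A5: 0, 1, 3, 7 uncovered — not redundant.
Drop A6: 2, 4, 5, 9, … uncovered — not redundant.
None of the sets in C is redundant.

0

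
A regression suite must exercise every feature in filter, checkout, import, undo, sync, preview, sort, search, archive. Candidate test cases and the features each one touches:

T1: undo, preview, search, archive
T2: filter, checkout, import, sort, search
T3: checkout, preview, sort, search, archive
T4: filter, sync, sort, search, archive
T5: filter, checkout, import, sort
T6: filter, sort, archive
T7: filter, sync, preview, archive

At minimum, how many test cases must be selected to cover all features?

3

T1, T2, T4 together cover {filter, checkout, import, undo, sync, preview, sort, search, archive} — every feature.
No 2 of the 7 test cases cover everything (all 21 pairs fall short), so 3 is minimum.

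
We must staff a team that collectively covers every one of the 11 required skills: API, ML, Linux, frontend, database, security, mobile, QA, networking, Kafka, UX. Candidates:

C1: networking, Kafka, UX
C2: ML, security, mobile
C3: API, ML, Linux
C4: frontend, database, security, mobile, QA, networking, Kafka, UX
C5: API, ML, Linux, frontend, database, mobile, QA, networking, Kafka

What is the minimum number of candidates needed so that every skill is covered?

2

C3, C4 together cover {API, ML, Linux, frontend, database, security, mobile, QA, networking, Kafka, UX} — every skill.
No single candidate contains all 11 skills, so 2 is optimal.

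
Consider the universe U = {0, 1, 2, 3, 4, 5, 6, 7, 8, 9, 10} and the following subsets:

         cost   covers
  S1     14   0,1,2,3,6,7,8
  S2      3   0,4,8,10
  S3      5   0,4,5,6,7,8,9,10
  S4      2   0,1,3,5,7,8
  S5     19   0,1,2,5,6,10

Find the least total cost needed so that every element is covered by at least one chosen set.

S1, S3 cover every element at cost 14 + 5 = 19.
Any cover uses at least 2 sets; among all covering selections none totals below 19.
Greedy by coverage-per-cost would pick S4, S3, S1 for 21 — worse than the optimum 19.

19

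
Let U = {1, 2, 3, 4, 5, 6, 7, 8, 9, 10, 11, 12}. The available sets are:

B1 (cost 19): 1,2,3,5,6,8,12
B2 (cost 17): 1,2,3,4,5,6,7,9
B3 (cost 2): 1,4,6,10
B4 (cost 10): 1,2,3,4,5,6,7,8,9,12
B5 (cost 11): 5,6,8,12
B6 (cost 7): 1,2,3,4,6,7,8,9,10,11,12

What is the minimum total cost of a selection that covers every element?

17

B4, B6 cover every element at cost 10 + 7 = 17.
Any cover uses at least 2 sets; among all covering selections none totals below 17.
Greedy by coverage-per-cost would pick B3, B6, B4 for 19 — worse than the optimum 17.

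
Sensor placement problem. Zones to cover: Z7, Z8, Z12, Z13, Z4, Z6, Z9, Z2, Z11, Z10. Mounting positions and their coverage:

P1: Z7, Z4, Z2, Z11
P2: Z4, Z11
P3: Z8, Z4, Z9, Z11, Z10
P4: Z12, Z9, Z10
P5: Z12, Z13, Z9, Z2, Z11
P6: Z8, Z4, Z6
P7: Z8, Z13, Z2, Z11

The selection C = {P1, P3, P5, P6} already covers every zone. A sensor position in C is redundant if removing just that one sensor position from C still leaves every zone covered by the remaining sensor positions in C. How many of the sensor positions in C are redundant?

0

Drop P1: Z7 uncovered — not redundant.
Drop P3: Z10 uncovered — not redundant.
Drop P5: Z12, Z13 uncovered — not redundant.
Drop P6: Z6 uncovered — not redundant.
None of the sensor positions in C is redundant.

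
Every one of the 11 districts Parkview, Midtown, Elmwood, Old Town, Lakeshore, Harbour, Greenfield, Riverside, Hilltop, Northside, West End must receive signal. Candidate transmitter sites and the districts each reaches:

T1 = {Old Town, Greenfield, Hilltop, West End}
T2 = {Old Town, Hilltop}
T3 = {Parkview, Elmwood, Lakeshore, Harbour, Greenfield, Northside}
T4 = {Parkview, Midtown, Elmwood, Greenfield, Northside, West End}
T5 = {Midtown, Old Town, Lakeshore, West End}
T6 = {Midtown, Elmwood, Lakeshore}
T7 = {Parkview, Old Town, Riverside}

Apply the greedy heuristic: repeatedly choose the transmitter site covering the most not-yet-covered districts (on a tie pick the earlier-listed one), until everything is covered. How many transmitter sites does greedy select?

Pick 1: T3 covers 6 new districts (Parkview, Elmwood, Lakeshore, Harbour, Greenfield, Northside).
Pick 2: T1 covers 3 new districts (Old Town, Hilltop, West End).
Pick 3: T4 covers 1 new districts (Midtown).
Pick 4: T7 covers 1 new districts (Riverside).
Greedy uses 4 transmitter sites.

4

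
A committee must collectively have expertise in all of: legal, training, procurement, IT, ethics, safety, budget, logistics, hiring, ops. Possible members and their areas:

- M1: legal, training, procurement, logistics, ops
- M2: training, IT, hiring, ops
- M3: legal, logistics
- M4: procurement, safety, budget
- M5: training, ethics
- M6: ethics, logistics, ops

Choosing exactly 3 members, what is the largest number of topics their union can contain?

Choosing M1, M2, M4 covers {legal, training, procurement, IT, safety, budget, logistics, hiring, ops} — 9 topics.
No choice of 3 members does better; here ethics is left uncovered.

9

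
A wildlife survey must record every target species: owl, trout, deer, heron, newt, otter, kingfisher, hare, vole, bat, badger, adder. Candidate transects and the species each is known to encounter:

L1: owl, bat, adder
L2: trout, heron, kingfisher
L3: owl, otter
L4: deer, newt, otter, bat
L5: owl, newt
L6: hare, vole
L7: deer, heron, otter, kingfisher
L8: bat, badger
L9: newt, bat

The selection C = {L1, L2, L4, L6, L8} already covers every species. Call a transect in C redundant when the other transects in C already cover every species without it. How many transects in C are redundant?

0

Drop L1: owl, adder uncovered — not redundant.
Drop L2: trout, heron, kingfisher uncovered — not redundant.
Drop L4: deer, newt, otter uncovered — not redundant.
Drop L6: hare, vole uncovered — not redundant.
Drop L8: badger uncovered — not redundant.
None of the transects in C is redundant.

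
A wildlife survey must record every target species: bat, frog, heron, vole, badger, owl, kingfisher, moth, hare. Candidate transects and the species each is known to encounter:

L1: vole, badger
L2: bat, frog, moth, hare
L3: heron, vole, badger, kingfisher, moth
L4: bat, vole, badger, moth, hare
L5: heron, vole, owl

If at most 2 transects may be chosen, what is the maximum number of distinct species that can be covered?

Choosing L2, L3 covers {bat, frog, heron, vole, badger, kingfisher, moth, hare} — 8 species.
No choice of 2 transects does better; here owl is left uncovered.

8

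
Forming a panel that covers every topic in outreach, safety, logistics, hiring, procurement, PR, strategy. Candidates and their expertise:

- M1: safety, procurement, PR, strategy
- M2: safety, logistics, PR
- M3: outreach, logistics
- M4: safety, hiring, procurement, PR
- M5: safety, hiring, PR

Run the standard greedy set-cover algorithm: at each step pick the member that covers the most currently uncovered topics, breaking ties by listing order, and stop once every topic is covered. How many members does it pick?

3

Pick 1: M1 covers 4 new topics (safety, procurement, PR, strategy).
Pick 2: M3 covers 2 new topics (outreach, logistics).
Pick 3: M4 covers 1 new topics (hiring).
Greedy uses 3 members.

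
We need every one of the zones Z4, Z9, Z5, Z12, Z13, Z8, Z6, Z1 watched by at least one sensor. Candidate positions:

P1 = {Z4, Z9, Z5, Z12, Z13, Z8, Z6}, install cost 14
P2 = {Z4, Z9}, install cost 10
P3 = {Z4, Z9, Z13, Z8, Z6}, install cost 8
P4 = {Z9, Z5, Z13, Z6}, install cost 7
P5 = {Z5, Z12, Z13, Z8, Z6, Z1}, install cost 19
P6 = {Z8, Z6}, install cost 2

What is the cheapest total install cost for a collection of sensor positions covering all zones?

27

P3, P5 cover every zone at install cost 8 + 19 = 27.
Any cover uses at least 2 sensor positions; among all covering selections none totals below 27.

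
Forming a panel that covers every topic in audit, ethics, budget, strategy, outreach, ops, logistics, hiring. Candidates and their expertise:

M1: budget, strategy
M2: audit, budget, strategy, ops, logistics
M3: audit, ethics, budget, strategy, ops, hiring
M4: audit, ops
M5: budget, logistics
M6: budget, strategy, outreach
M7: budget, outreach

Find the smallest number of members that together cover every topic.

3

M2, M3, M6 together cover {audit, ethics, budget, strategy, outreach, ops, logistics, hiring} — every topic.
No 2 of the 7 members cover everything (all 21 pairs fall short), so 3 is minimum.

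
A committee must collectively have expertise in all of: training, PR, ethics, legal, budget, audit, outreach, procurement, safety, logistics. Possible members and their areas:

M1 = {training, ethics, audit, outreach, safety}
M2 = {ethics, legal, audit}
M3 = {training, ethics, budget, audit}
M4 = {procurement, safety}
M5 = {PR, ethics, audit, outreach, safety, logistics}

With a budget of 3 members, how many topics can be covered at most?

Choosing M2, M3, M5 covers {training, PR, ethics, legal, budget, audit, outreach, safety, logistics} — 9 topics.
No choice of 3 members does better; here procurement is left uncovered.

9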